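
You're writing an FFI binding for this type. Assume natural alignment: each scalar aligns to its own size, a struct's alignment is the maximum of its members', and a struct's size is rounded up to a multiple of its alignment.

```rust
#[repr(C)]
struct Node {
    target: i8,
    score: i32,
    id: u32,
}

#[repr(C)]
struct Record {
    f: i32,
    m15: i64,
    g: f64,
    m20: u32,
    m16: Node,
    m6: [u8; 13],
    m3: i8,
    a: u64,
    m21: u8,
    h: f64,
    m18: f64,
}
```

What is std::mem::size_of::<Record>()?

Node: @0: target [1B, align 1] → 1; +3 pad (align 4); @4: score [4B, align 4] → 8; @8: id [4B, align 4] → 12; size 12, align 4
@0: f [4B, align 4] → 4
+4 pad (align 8)
@8: m15 [8B, align 8] → 16
@16: g [8B, align 8] → 24
@24: m20 [4B, align 4] → 28
@28: m16 [12B, align 4] → 40
@40: m6 [13B, align 1] → 53
@53: m3 [1B, align 1] → 54
+2 pad (align 8)
@56: a [8B, align 8] → 64
@64: m21 [1B, align 1] → 65
+7 pad (align 8)
@72: h [8B, align 8] → 80
@80: m18 [8B, align 8] → 88
size 88, align 8

88 bytes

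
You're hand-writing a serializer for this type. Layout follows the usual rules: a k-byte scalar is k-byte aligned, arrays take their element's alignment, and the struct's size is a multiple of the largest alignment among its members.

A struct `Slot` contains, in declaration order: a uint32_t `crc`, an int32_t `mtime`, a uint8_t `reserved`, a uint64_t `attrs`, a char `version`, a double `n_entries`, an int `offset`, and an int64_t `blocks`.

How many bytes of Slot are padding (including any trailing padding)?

18

@0: crc [4B, align 4] → 4
@4: mtime [4B, align 4] → 8
@8: reserved [1B, align 1] → 9
+7 pad (align 8)
@16: attrs [8B, align 8] → 24
@24: version [1B, align 1] → 25
+7 pad (align 8)
@32: n_entries [8B, align 8] → 40
@40: offset [4B, align 4] → 44
+4 pad (align 8)
@48: blocks [8B, align 8] → 56
size 56, align 8
data bytes 38, size 56 → padding 18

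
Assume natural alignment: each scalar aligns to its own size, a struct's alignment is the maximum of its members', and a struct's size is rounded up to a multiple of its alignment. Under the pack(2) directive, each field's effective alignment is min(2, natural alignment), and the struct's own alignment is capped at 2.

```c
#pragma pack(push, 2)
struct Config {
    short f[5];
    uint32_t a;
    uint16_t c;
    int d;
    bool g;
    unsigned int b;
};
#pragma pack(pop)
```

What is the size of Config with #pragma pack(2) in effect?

26

@0: f [10B, align 2] → 10
@10: a [4B, align 2] → 14
@14: c [2B, align 2] → 16
@16: d [4B, align 2] → 20
@20: g [1B, align 1] → 21
+1 pad (align 2)
@22: b [4B, align 2] → 26
size 26, align 2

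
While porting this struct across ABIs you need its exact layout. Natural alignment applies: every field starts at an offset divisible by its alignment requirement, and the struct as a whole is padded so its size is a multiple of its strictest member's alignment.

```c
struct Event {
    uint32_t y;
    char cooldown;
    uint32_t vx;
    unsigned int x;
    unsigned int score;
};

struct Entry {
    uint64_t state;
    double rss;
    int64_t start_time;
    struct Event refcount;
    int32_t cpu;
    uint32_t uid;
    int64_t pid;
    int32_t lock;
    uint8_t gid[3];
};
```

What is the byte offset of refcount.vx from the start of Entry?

Event: y at 0 (size 4, align 4) → ends 4; cooldown at 4 (size 1, align 1) → ends 5; pad 3 to align 4 for vx; vx at 8 (size 4, align 4) → ends 12; x at 12 (size 4, align 4) → ends 16; score at 16 (size 4, align 4) → ends 20; total 20 bytes, alignment 4
state at 0 (size 8, align 8) → ends 8
rss at 8 (size 8, align 8) → ends 16
start_time at 16 (size 8, align 8) → ends 24
refcount at 24 (size 20, align 4) → ends 44
within Event: vx at 8
24 + 8 = 32

32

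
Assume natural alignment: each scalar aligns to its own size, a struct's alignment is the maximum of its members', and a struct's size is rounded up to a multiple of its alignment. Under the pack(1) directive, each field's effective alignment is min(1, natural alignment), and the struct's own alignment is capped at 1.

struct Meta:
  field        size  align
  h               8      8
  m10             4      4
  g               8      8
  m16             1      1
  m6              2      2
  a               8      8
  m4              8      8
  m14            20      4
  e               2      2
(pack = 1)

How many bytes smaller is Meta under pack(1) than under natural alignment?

11

natural layout:
  h at 0 (size 8, align 8) → ends 8
  m10 at 8 (size 4, align 4) → ends 12
  pad 4 to align 8 for g
  g at 16 (size 8, align 8) → ends 24
  m16 at 24 (size 1, align 1) → ends 25
  pad 1 to align 2 for m6
  m6 at 26 (size 2, align 2) → ends 28
  pad 4 to align 8 for a
  a at 32 (size 8, align 8) → ends 40
  m4 at 40 (size 8, align 8) → ends 48
  m14 at 48 (size 20, align 4) → ends 68
  e at 68 (size 2, align 2) → ends 70
  tail pad 2 to reach multiple of 8
  total 72 bytes, alignment 8
packed(1) layout:
  h at 0 (size 8, align 1) → ends 8
  m10 at 8 (size 4, align 1) → ends 12
  g at 12 (size 8, align 1) → ends 20
  m16 at 20 (size 1, align 1) → ends 21
  m6 at 21 (size 2, align 1) → ends 23
  a at 23 (size 8, align 1) → ends 31
  m4 at 31 (size 8, align 1) → ends 39
  m14 at 39 (size 20, align 1) → ends 59
  e at 59 (size 2, align 1) → ends 61
  total 61 bytes, alignment 1
72 − 61 = 11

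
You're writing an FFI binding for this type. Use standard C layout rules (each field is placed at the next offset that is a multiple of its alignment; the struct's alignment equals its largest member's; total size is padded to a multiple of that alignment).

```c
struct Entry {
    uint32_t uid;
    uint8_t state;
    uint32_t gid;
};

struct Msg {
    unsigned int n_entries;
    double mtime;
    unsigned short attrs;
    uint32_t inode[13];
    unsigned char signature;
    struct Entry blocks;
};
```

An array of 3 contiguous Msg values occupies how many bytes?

264

Entry: @0: uid [4B, align 4] → 4; @4: state [1B, align 1] → 5; +3 pad (align 4); @8: gid [4B, align 4] → 12; size 12, align 4
@0: n_entries [4B, align 4] → 4
+4 pad (align 8)
@8: mtime [8B, align 8] → 16
@16: attrs [2B, align 2] → 18
+2 pad (align 4)
@20: inode [52B, align 4] → 72
@72: signature [1B, align 1] → 73
+3 pad (align 4)
@76: blocks [12B, align 4] → 88
size 88, align 8
array of 3: 3 × 88 = 264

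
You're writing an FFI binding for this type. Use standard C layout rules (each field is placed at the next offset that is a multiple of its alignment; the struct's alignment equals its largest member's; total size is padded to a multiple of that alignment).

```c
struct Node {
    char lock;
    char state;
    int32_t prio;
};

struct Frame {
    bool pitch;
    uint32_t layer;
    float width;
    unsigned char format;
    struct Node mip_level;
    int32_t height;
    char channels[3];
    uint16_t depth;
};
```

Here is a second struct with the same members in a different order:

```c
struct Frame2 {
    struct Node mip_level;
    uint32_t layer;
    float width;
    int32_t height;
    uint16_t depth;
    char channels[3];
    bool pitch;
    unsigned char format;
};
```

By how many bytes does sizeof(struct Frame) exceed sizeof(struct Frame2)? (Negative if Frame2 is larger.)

8

Node: 0..1  lock  (1B, 1-aligned); 1..2  state  (1B, 1-aligned); 2..4  -- padding (2B); 4..8  prio  (4B, 4-aligned); sizeof = 8, alignof = 4
0..1  pitch  (1B, 1-aligned)
1..4  -- padding (3B)
4..8  layer  (4B, 4-aligned)
8..12  width  (4B, 4-aligned)
12..13  format  (1B, 1-aligned)
13..16  -- padding (3B)
16..24  mip_level  (8B, 4-aligned)
24..28  height  (4B, 4-aligned)
28..31  channels  (3B, 1-aligned)
31..32  -- padding (1B)
32..34  depth  (2B, 2-aligned)
34..36  -- tail padding (2B)
sizeof = 36, alignof = 4
— Frame2 —
0..8  mip_level  (8B, 4-aligned)
8..12  layer  (4B, 4-aligned)
12..16  width  (4B, 4-aligned)
16..20  height  (4B, 4-aligned)
20..22  depth  (2B, 2-aligned)
22..25  channels  (3B, 1-aligned)
25..26  pitch  (1B, 1-aligned)
26..27  format  (1B, 1-aligned)
27..28  -- tail padding (1B)
sizeof = 28, alignof = 4
36 − 28 = 8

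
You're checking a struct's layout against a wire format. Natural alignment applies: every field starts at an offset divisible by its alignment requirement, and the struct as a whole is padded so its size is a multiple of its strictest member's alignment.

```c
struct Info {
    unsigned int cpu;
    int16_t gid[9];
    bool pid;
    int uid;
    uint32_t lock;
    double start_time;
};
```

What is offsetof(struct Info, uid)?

24

cpu at 0 (size 4, align 4) → ends 4
gid at 4 (size 18, align 2) → ends 22
pid at 22 (size 1, align 1) → ends 23
pad 1 to align 4 for uid
uid at 24 (size 4, align 4) → ends 28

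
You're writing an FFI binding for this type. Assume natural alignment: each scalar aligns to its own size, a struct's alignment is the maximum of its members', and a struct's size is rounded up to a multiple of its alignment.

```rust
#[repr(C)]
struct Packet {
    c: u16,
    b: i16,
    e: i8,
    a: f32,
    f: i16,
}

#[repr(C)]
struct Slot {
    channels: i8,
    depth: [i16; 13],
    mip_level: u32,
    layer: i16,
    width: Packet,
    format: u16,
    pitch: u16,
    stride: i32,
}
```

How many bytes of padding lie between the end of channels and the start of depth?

Packet: 0..2  c  (2B, 2-aligned); 2..4  b  (2B, 2-aligned); 4..5  e  (1B, 1-aligned); 5..8  -- padding (3B); 8..12  a  (4B, 4-aligned); 12..14  f  (2B, 2-aligned); 14..16  -- tail padding (2B); sizeof = 16, alignof = 4
0..1  channels  (1B, 1-aligned)
1..2  -- padding (1B)
2..28  depth  (26B, 2-aligned)

1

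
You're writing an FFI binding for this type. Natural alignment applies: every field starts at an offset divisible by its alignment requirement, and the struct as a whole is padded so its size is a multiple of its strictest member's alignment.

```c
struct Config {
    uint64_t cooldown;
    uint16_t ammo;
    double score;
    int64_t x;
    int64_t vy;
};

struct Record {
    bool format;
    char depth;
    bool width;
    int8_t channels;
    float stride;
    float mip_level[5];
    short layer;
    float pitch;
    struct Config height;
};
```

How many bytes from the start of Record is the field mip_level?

8

Config: cooldown at 0 (size 8, align 8) → ends 8; ammo at 8 (size 2, align 2) → ends 10; pad 6 to align 8 for score; score at 16 (size 8, align 8) → ends 24; x at 24 (size 8, align 8) → ends 32; vy at 32 (size 8, align 8) → ends 40; total 40 bytes, alignment 8
format at 0 (size 1, align 1) → ends 1
depth at 1 (size 1, align 1) → ends 2
width at 2 (size 1, align 1) → ends 3
channels at 3 (size 1, align 1) → ends 4
stride at 4 (size 4, align 4) → ends 8
mip_level at 8 (size 20, align 4) → ends 28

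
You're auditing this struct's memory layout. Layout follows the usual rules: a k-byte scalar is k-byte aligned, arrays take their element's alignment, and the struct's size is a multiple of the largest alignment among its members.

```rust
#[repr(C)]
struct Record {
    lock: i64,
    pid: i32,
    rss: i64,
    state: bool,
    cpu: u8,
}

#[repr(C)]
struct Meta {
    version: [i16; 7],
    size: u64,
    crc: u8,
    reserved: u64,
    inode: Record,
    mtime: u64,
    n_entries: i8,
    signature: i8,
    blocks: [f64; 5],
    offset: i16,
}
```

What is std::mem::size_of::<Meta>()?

136 bytes

Record: @0: lock [8B, align 8] → 8; @8: pid [4B, align 4] → 12; +4 pad (align 8); @16: rss [8B, align 8] → 24; @24: state [1B, align 1] → 25; @25: cpu [1B, align 1] → 26; +6 tail pad (align 8); size 32, align 8
@0: version [14B, align 2] → 14
+2 pad (align 8)
@16: size [8B, align 8] → 24
@24: crc [1B, align 1] → 25
+7 pad (align 8)
@32: reserved [8B, align 8] → 40
@40: inode [32B, align 8] → 72
@72: mtime [8B, align 8] → 80
@80: n_entries [1B, align 1] → 81
@81: signature [1B, align 1] → 82
+6 pad (align 8)
@88: blocks [40B, align 8] → 128
@128: offset [2B, align 2] → 130
+6 tail pad (align 8)
size 136, align 8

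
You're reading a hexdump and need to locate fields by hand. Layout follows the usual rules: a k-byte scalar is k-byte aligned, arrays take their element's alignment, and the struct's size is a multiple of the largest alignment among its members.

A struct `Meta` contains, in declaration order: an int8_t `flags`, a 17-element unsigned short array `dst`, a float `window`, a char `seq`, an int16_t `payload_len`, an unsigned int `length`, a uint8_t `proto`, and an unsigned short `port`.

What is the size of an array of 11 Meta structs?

572

flags at 0 (size 1, align 1) → ends 1
pad 1 to align 2 for dst
dst at 2 (size 34, align 2) → ends 36
window at 36 (size 4, align 4) → ends 40
seq at 40 (size 1, align 1) → ends 41
pad 1 to align 2 for payload_len
payload_len at 42 (size 2, align 2) → ends 44
length at 44 (size 4, align 4) → ends 48
proto at 48 (size 1, align 1) → ends 49
pad 1 to align 2 for port
port at 50 (size 2, align 2) → ends 52
total 52 bytes, alignment 4
array of 11: 11 × 52 = 572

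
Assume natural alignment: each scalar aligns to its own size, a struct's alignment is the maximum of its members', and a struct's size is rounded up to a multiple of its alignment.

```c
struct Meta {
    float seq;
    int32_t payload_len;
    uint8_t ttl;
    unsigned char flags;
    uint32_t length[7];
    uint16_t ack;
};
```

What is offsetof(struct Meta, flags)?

0..4  seq  (4B, 4-aligned)
4..8  payload_len  (4B, 4-aligned)
8..9  ttl  (1B, 1-aligned)
9..10  flags  (1B, 1-aligned)

9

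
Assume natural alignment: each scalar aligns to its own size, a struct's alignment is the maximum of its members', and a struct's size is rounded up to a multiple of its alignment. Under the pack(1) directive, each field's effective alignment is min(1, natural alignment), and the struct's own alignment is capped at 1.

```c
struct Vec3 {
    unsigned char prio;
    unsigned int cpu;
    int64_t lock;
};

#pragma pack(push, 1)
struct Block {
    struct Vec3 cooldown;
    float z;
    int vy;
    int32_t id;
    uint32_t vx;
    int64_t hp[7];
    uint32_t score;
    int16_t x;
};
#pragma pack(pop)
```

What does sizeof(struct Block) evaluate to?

94 bytes

Vec3: @0: prio [1B, align 1] → 1; +3 pad (align 4); @4: cpu [4B, align 4] → 8; @8: lock [8B, align 8] → 16; size 16, align 8
@0: cooldown [16B, align 1] → 16
@16: z [4B, align 1] → 20
@20: vy [4B, align 1] → 24
@24: id [4B, align 1] → 28
@28: vx [4B, align 1] → 32
@32: hp [56B, align 1] → 88
@88: score [4B, align 1] → 92
@92: x [2B, align 1] → 94
size 94, align 1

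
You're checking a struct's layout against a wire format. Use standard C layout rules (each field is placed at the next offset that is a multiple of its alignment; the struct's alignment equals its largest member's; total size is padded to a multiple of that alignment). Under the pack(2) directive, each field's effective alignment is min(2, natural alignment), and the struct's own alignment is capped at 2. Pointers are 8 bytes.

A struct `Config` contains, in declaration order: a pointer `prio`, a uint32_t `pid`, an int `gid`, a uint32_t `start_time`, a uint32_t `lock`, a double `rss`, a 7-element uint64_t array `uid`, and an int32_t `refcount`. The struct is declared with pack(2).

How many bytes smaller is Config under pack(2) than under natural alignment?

4

natural layout:
  @0: prio [8B, align 8] → 8
  @8: pid [4B, align 4] → 12
  @12: gid [4B, align 4] → 16
  @16: start_time [4B, align 4] → 20
  @20: lock [4B, align 4] → 24
  @24: rss [8B, align 8] → 32
  @32: uid [56B, align 8] → 88
  @88: refcount [4B, align 4] → 92
  +4 tail pad (align 8)
  size 96, align 8
packed(2) layout:
  @0: prio [8B, align 2] → 8
  @8: pid [4B, align 2] → 12
  @12: gid [4B, align 2] → 16
  @16: start_time [4B, align 2] → 20
  @20: lock [4B, align 2] → 24
  @24: rss [8B, align 2] → 32
  @32: uid [56B, align 2] → 88
  @88: refcount [4B, align 2] → 92
  size 92, align 2
96 − 92 = 4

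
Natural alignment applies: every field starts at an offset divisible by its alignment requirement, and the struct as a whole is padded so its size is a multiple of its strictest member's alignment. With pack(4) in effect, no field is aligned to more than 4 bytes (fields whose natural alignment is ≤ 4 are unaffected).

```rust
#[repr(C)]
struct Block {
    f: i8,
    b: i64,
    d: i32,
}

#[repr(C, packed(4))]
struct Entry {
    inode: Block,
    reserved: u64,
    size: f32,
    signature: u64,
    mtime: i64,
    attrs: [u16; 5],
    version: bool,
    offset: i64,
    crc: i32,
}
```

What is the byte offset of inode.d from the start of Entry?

16

Block: 0..1  f  (1B, 1-aligned); 1..8  -- padding (7B); 8..16  b  (8B, 8-aligned); 16..20  d  (4B, 4-aligned); 20..24  -- tail padding (4B); sizeof = 24, alignof = 8
0..24  inode  (24B, 4-aligned)
within Block: d at 16
0 + 16 = 16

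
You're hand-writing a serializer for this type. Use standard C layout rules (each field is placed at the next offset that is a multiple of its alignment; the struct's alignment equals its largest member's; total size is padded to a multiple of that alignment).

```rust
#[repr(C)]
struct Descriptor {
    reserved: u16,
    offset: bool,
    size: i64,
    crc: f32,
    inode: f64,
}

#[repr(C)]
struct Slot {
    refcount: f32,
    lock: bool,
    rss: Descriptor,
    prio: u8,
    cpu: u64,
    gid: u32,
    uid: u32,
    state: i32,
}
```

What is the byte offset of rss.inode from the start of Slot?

32

Descriptor: @0: reserved [2B, align 2] → 2; @2: offset [1B, align 1] → 3; +5 pad (align 8); @8: size [8B, align 8] → 16; @16: crc [4B, align 4] → 20; +4 pad (align 8); @24: inode [8B, align 8] → 32; size 32, align 8
@0: refcount [4B, align 4] → 4
@4: lock [1B, align 1] → 5
+3 pad (align 8)
@8: rss [32B, align 8] → 40
within Descriptor: inode at 24
8 + 24 = 32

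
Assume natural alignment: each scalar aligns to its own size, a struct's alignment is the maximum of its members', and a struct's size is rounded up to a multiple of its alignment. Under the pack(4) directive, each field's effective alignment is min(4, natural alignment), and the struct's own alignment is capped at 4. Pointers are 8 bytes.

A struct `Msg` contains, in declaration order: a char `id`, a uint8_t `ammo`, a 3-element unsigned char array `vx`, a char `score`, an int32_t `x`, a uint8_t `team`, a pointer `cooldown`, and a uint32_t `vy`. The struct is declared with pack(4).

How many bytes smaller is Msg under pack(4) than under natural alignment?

natural layout:
  @0: id [1B, align 1] → 1
  @1: ammo [1B, align 1] → 2
  @2: vx [3B, align 1] → 5
  @5: score [1B, align 1] → 6
  +2 pad (align 4)
  @8: x [4B, align 4] → 12
  @12: team [1B, align 1] → 13
  +3 pad (align 8)
  @16: cooldown [8B, align 8] → 24
  @24: vy [4B, align 4] → 28
  +4 tail pad (align 8)
  size 32, align 8
packed(4) layout:
  @0: id [1B, align 1] → 1
  @1: ammo [1B, align 1] → 2
  @2: vx [3B, align 1] → 5
  @5: score [1B, align 1] → 6
  +2 pad (align 4)
  @8: x [4B, align 4] → 12
  @12: team [1B, align 1] → 13
  +3 pad (align 4)
  @16: cooldown [8B, align 4] → 24
  @24: vy [4B, align 4] → 28
  size 28, align 4
32 − 28 = 4

4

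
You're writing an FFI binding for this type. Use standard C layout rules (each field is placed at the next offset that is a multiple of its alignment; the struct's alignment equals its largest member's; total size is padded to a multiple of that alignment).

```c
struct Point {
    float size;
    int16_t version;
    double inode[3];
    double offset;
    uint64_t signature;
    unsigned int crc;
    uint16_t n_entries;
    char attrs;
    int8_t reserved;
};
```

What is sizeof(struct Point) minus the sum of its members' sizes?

2

@0: size [4B, align 4] → 4
@4: version [2B, align 2] → 6
+2 pad (align 8)
@8: inode [24B, align 8] → 32
@32: offset [8B, align 8] → 40
@40: signature [8B, align 8] → 48
@48: crc [4B, align 4] → 52
@52: n_entries [2B, align 2] → 54
@54: attrs [1B, align 1] → 55
@55: reserved [1B, align 1] → 56
size 56, align 8
data bytes 54, size 56 → padding 2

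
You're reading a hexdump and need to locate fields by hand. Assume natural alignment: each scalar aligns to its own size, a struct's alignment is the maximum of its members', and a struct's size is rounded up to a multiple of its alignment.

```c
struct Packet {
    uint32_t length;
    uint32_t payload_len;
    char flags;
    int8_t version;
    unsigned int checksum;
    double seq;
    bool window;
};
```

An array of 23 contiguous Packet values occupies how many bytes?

736

@0: length [4B, align 4] → 4
@4: payload_len [4B, align 4] → 8
@8: flags [1B, align 1] → 9
@9: version [1B, align 1] → 10
+2 pad (align 4)
@12: checksum [4B, align 4] → 16
@16: seq [8B, align 8] → 24
@24: window [1B, align 1] → 25
+7 tail pad (align 8)
size 32, align 8
array of 23: 23 × 32 = 736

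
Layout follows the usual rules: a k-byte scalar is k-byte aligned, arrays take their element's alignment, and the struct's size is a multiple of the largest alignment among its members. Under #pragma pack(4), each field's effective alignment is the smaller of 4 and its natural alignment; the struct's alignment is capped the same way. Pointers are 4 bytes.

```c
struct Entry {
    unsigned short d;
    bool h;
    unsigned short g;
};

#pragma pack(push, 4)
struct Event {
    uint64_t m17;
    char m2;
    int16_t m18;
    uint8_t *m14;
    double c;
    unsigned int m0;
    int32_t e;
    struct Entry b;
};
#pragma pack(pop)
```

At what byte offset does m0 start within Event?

24

Entry: 0..2  d  (2B, 2-aligned); 2..3  h  (1B, 1-aligned); 3..4  -- padding (1B); 4..6  g  (2B, 2-aligned); sizeof = 6, alignof = 2
0..8  m17  (8B, 4-aligned)
8..9  m2  (1B, 1-aligned)
9..10  -- padding (1B)
10..12  m18  (2B, 2-aligned)
12..16  m14  (4B, 4-aligned)
16..24  c  (8B, 4-aligned)
24..28  m0  (4B, 4-aligned)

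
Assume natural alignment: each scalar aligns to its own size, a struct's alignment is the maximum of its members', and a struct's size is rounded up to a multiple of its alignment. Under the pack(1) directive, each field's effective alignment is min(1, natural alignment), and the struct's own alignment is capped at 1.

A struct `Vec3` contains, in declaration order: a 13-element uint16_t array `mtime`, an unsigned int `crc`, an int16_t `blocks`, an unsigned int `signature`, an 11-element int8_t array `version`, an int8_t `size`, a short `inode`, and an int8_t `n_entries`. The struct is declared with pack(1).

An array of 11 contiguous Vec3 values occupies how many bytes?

561

0..26  mtime  (26B, 1-aligned)
26..30  crc  (4B, 1-aligned)
30..32  blocks  (2B, 1-aligned)
32..36  signature  (4B, 1-aligned)
36..47  version  (11B, 1-aligned)
47..48  size  (1B, 1-aligned)
48..50  inode  (2B, 1-aligned)
50..51  n_entries  (1B, 1-aligned)
sizeof = 51, alignof = 1
array of 11: 11 × 51 = 561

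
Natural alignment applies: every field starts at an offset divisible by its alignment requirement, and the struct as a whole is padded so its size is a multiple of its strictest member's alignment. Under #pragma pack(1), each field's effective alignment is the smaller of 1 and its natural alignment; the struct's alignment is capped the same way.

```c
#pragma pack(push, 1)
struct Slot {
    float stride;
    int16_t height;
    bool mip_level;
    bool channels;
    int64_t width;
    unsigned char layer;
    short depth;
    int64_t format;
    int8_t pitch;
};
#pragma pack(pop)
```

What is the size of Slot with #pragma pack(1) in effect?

0..4  stride  (4B, 1-aligned)
4..6  height  (2B, 1-aligned)
6..7  mip_level  (1B, 1-aligned)
7..8  channels  (1B, 1-aligned)
8..16  width  (8B, 1-aligned)
16..17  layer  (1B, 1-aligned)
17..19  depth  (2B, 1-aligned)
19..27  format  (8B, 1-aligned)
27..28  pitch  (1B, 1-aligned)
sizeof = 28, alignof = 1

28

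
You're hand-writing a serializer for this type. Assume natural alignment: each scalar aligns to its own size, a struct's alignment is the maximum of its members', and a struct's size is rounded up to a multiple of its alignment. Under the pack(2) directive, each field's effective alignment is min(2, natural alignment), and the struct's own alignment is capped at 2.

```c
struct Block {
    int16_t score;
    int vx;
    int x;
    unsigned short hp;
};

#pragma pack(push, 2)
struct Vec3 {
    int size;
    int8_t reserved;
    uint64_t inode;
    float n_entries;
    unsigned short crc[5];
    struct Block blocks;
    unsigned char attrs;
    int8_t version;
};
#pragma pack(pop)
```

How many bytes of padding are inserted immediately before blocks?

Block: @0: score [2B, align 2] → 2; +2 pad (align 4); @4: vx [4B, align 4] → 8; @8: x [4B, align 4] → 12; @12: hp [2B, align 2] → 14; +2 tail pad (align 4); size 16, align 4
@0: size [4B, align 2] → 4
@4: reserved [1B, align 1] → 5
+1 pad (align 2)
@6: inode [8B, align 2] → 14
@14: n_entries [4B, align 2] → 18
@18: crc [10B, align 2] → 28
@28: blocks [16B, align 2] → 44

0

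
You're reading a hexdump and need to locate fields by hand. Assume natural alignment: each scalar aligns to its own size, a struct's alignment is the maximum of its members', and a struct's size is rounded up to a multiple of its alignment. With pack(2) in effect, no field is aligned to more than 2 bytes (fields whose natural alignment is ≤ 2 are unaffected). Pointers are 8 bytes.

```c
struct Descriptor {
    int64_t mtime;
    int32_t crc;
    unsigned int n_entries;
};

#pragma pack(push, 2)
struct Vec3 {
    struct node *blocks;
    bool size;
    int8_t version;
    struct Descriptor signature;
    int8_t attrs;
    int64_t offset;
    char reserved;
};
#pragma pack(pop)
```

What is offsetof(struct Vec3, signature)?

10

Descriptor: 0..8  mtime  (8B, 8-aligned); 8..12  crc  (4B, 4-aligned); 12..16  n_entries  (4B, 4-aligned); sizeof = 16, alignof = 8
0..8  blocks  (8B, 2-aligned)
8..9  size  (1B, 1-aligned)
9..10  version  (1B, 1-aligned)
10..26  signature  (16B, 2-aligned)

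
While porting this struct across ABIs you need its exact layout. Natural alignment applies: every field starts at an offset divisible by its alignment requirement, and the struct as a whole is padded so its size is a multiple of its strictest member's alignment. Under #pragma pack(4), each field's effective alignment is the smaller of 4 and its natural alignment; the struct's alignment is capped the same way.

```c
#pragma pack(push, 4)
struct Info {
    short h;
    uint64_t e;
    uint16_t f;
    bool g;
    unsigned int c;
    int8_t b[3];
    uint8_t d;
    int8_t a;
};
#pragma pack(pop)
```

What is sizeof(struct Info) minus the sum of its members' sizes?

0..2  h  (2B, 2-aligned)
2..4  -- padding (2B)
4..12  e  (8B, 4-aligned)
12..14  f  (2B, 2-aligned)
14..15  g  (1B, 1-aligned)
15..16  -- padding (1B)
16..20  c  (4B, 4-aligned)
20..23  b  (3B, 1-aligned)
23..24  d  (1B, 1-aligned)
24..25  a  (1B, 1-aligned)
25..28  -- tail padding (3B)
sizeof = 28, alignof = 4
data bytes 22, size 28 → padding 6

6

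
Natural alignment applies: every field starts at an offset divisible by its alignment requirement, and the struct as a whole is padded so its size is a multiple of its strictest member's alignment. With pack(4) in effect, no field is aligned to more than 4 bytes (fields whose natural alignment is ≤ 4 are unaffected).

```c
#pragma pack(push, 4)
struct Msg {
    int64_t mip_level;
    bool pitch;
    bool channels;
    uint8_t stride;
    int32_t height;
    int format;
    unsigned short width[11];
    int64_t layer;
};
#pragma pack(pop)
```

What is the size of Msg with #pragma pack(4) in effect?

@0: mip_level [8B, align 4] → 8
@8: pitch [1B, align 1] → 9
@9: channels [1B, align 1] → 10
@10: stride [1B, align 1] → 11
+1 pad (align 4)
@12: height [4B, align 4] → 16
@16: format [4B, align 4] → 20
@20: width [22B, align 2] → 42
+2 pad (align 4)
@44: layer [8B, align 4] → 52
size 52, align 4

52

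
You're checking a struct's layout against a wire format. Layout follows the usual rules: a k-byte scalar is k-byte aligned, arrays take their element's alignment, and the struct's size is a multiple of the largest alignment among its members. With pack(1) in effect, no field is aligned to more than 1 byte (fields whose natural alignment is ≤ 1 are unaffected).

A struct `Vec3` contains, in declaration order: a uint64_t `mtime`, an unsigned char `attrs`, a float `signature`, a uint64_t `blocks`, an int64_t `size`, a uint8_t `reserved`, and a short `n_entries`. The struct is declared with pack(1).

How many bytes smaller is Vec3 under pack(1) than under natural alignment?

natural layout:
  @0: mtime [8B, align 8] → 8
  @8: attrs [1B, align 1] → 9
  +3 pad (align 4)
  @12: signature [4B, align 4] → 16
  @16: blocks [8B, align 8] → 24
  @24: size [8B, align 8] → 32
  @32: reserved [1B, align 1] → 33
  +1 pad (align 2)
  @34: n_entries [2B, align 2] → 36
  +4 tail pad (align 8)
  size 40, align 8
packed(1) layout:
  @0: mtime [8B, align 1] → 8
  @8: attrs [1B, align 1] → 9
  @9: signature [4B, align 1] → 13
  @13: blocks [8B, align 1] → 21
  @21: size [8B, align 1] → 29
  @29: reserved [1B, align 1] → 30
  @30: n_entries [2B, align 1] → 32
  size 32, align 1
40 − 32 = 8

8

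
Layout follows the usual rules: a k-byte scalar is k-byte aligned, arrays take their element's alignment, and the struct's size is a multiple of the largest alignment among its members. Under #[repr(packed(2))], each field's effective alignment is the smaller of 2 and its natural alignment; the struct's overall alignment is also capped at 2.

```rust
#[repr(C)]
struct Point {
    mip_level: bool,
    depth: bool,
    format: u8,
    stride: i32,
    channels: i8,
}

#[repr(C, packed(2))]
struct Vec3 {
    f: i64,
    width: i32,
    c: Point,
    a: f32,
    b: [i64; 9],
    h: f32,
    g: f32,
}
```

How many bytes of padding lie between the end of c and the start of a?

0

Point: mip_level at 0 (size 1, align 1) → ends 1; depth at 1 (size 1, align 1) → ends 2; format at 2 (size 1, align 1) → ends 3; pad 1 to align 4 for stride; stride at 4 (size 4, align 4) → ends 8; channels at 8 (size 1, align 1) → ends 9; tail pad 3 to reach multiple of 4; total 12 bytes, alignment 4
f at 0 (size 8, align 2) → ends 8
width at 8 (size 4, align 2) → ends 12
c at 12 (size 12, align 2) → ends 24
a at 24 (size 4, align 2) → ends 28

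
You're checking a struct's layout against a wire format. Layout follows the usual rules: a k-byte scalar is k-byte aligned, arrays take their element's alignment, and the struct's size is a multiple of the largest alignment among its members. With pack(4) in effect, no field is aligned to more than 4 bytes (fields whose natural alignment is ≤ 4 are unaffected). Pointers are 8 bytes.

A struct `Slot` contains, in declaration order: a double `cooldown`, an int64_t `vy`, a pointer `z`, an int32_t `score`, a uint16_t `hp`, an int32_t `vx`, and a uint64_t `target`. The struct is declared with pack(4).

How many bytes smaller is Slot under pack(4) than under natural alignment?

4

natural layout:
  cooldown at 0 (size 8, align 8) → ends 8
  vy at 8 (size 8, align 8) → ends 16
  z at 16 (size 8, align 8) → ends 24
  score at 24 (size 4, align 4) → ends 28
  hp at 28 (size 2, align 2) → ends 30
  pad 2 to align 4 for vx
  vx at 32 (size 4, align 4) → ends 36
  pad 4 to align 8 for target
  target at 40 (size 8, align 8) → ends 48
  total 48 bytes, alignment 8
packed(4) layout:
  cooldown at 0 (size 8, align 4) → ends 8
  vy at 8 (size 8, align 4) → ends 16
  z at 16 (size 8, align 4) → ends 24
  score at 24 (size 4, align 4) → ends 28
  hp at 28 (size 2, align 2) → ends 30
  pad 2 to align 4 for vx
  vx at 32 (size 4, align 4) → ends 36
  target at 36 (size 8, align 4) → ends 44
  total 44 bytes, alignment 4
48 − 44 = 4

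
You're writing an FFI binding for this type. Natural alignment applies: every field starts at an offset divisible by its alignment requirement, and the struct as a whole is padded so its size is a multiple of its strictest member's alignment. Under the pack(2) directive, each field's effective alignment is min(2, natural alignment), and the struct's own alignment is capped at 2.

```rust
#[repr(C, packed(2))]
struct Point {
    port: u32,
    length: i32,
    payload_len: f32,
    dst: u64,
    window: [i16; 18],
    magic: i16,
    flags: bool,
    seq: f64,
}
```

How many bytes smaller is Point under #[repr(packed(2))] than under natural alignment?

natural layout:
  port at 0 (size 4, align 4) → ends 4
  length at 4 (size 4, align 4) → ends 8
  payload_len at 8 (size 4, align 4) → ends 12
  pad 4 to align 8 for dst
  dst at 16 (size 8, align 8) → ends 24
  window at 24 (size 36, align 2) → ends 60
  magic at 60 (size 2, align 2) → ends 62
  flags at 62 (size 1, align 1) → ends 63
  pad 1 to align 8 for seq
  seq at 64 (size 8, align 8) → ends 72
  total 72 bytes, alignment 8
packed(2) layout:
  port at 0 (size 4, align 2) → ends 4
  length at 4 (size 4, align 2) → ends 8
  payload_len at 8 (size 4, align 2) → ends 12
  dst at 12 (size 8, align 2) → ends 20
  window at 20 (size 36, align 2) → ends 56
  magic at 56 (size 2, align 2) → ends 58
  flags at 58 (size 1, align 1) → ends 59
  pad 1 to align 2 for seq
  seq at 60 (size 8, align 2) → ends 68
  total 68 bytes, alignment 2
72 − 68 = 4

4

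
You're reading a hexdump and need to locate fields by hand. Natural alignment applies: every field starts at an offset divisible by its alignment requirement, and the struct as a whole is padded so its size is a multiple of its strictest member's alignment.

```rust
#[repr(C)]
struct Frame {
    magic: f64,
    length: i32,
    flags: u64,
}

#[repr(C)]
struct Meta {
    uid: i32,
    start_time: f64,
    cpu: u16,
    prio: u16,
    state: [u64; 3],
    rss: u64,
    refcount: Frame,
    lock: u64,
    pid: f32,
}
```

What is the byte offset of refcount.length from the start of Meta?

Frame: 0..8  magic  (8B, 8-aligned); 8..12  length  (4B, 4-aligned); 12..16  -- padding (4B); 16..24  flags  (8B, 8-aligned); sizeof = 24, alignof = 8
0..4  uid  (4B, 4-aligned)
4..8  -- padding (4B)
8..16  start_time  (8B, 8-aligned)
16..18  cpu  (2B, 2-aligned)
18..20  prio  (2B, 2-aligned)
20..24  -- padding (4B)
24..48  state  (24B, 8-aligned)
48..56  rss  (8B, 8-aligned)
56..80  refcount  (24B, 8-aligned)
within Frame: length at 8
56 + 8 = 64

64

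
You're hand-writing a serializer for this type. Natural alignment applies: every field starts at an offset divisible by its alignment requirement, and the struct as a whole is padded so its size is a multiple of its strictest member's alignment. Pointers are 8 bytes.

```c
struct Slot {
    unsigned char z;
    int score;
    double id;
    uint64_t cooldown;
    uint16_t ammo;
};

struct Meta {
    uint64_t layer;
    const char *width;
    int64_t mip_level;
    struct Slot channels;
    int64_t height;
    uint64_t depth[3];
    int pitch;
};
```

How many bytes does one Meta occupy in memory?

96 bytes

Slot: z at 0 (size 1, align 1) → ends 1; pad 3 to align 4 for score; score at 4 (size 4, align 4) → ends 8; id at 8 (size 8, align 8) → ends 16; cooldown at 16 (size 8, align 8) → ends 24; ammo at 24 (size 2, align 2) → ends 26; tail pad 6 to reach multiple of 8; total 32 bytes, alignment 8
layer at 0 (size 8, align 8) → ends 8
width at 8 (size 8, align 8) → ends 16
mip_level at 16 (size 8, align 8) → ends 24
channels at 24 (size 32, align 8) → ends 56
height at 56 (size 8, align 8) → ends 64
depth at 64 (size 24, align 8) → ends 88
pitch at 88 (size 4, align 4) → ends 92
tail pad 4 to reach multiple of 8
total 96 bytes, alignment 8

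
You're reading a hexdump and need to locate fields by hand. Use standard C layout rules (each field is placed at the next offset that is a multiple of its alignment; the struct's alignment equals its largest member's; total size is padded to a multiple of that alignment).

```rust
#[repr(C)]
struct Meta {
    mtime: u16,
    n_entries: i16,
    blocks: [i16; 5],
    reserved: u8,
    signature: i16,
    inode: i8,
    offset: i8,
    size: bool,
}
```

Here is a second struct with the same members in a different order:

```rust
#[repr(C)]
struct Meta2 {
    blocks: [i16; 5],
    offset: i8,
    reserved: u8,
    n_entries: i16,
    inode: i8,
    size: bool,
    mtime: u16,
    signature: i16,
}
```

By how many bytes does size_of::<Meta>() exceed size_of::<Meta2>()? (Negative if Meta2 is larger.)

0..2  mtime  (2B, 2-aligned)
2..4  n_entries  (2B, 2-aligned)
4..14  blocks  (10B, 2-aligned)
14..15  reserved  (1B, 1-aligned)
15..16  -- padding (1B)
16..18  signature  (2B, 2-aligned)
18..19  inode  (1B, 1-aligned)
19..20  offset  (1B, 1-aligned)
20..21  size  (1B, 1-aligned)
21..22  -- tail padding (1B)
sizeof = 22, alignof = 2
— Meta2 —
0..10  blocks  (10B, 2-aligned)
10..11  offset  (1B, 1-aligned)
11..12  reserved  (1B, 1-aligned)
12..14  n_entries  (2B, 2-aligned)
14..15  inode  (1B, 1-aligned)
15..16  size  (1B, 1-aligned)
16..18  mtime  (2B, 2-aligned)
18..20  signature  (2B, 2-aligned)
sizeof = 20, alignof = 2
22 − 20 = 2

2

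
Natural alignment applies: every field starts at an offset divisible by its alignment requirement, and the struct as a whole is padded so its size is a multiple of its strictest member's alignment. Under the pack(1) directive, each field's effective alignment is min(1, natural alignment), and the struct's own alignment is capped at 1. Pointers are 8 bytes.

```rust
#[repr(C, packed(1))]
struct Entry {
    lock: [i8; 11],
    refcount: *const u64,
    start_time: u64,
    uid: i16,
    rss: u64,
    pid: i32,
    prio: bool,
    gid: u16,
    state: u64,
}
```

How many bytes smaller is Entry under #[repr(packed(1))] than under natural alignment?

natural layout:
  lock at 0 (size 11, align 1) → ends 11
  pad 5 to align 8 for refcount
  refcount at 16 (size 8, align 8) → ends 24
  start_time at 24 (size 8, align 8) → ends 32
  uid at 32 (size 2, align 2) → ends 34
  pad 6 to align 8 for rss
  rss at 40 (size 8, align 8) → ends 48
  pid at 48 (size 4, align 4) → ends 52
  prio at 52 (size 1, align 1) → ends 53
  pad 1 to align 2 for gid
  gid at 54 (size 2, align 2) → ends 56
  state at 56 (size 8, align 8) → ends 64
  total 64 bytes, alignment 8
packed(1) layout:
  lock at 0 (size 11, align 1) → ends 11
  refcount at 11 (size 8, align 1) → ends 19
  start_time at 19 (size 8, align 1) → ends 27
  uid at 27 (size 2, align 1) → ends 29
  rss at 29 (size 8, align 1) → ends 37
  pid at 37 (size 4, align 1) → ends 41
  prio at 41 (size 1, align 1) → ends 42
  gid at 42 (size 2, align 1) → ends 44
  state at 44 (size 8, align 1) → ends 52
  total 52 bytes, alignment 1
64 − 52 = 12

12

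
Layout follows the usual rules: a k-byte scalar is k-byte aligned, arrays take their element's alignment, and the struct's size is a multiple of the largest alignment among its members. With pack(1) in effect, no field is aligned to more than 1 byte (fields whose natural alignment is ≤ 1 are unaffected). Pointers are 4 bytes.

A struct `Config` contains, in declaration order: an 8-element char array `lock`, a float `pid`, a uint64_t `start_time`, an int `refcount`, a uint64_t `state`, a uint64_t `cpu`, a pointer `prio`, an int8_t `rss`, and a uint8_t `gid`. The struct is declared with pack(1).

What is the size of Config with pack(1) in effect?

0..8  lock  (8B, 1-aligned)
8..12  pid  (4B, 1-aligned)
12..20  start_time  (8B, 1-aligned)
20..24  refcount  (4B, 1-aligned)
24..32  state  (8B, 1-aligned)
32..40  cpu  (8B, 1-aligned)
40..44  prio  (4B, 1-aligned)
44..45  rss  (1B, 1-aligned)
45..46  gid  (1B, 1-aligned)
sizeof = 46, alignof = 1

46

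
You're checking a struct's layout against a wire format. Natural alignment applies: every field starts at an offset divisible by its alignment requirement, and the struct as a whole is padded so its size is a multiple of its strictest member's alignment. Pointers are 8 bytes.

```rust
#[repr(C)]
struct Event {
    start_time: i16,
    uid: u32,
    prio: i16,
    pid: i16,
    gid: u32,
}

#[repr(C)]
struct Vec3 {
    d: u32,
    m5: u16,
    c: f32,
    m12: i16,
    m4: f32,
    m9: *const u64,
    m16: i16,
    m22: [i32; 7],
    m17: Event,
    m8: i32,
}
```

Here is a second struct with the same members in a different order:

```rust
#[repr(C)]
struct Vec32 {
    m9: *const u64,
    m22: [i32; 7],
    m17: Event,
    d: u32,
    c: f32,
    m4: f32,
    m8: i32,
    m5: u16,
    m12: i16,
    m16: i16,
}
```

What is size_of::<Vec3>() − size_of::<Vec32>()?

8

Event: start_time at 0 (size 2, align 2) → ends 2; pad 2 to align 4 for uid; uid at 4 (size 4, align 4) → ends 8; prio at 8 (size 2, align 2) → ends 10; pid at 10 (size 2, align 2) → ends 12; gid at 12 (size 4, align 4) → ends 16; total 16 bytes, alignment 4
d at 0 (size 4, align 4) → ends 4
m5 at 4 (size 2, align 2) → ends 6
pad 2 to align 4 for c
c at 8 (size 4, align 4) → ends 12
m12 at 12 (size 2, align 2) → ends 14
pad 2 to align 4 for m4
m4 at 16 (size 4, align 4) → ends 20
pad 4 to align 8 for m9
m9 at 24 (size 8, align 8) → ends 32
m16 at 32 (size 2, align 2) → ends 34
pad 2 to align 4 for m22
m22 at 36 (size 28, align 4) → ends 64
m17 at 64 (size 16, align 4) → ends 80
m8 at 80 (size 4, align 4) → ends 84
tail pad 4 to reach multiple of 8
total 88 bytes, alignment 8
— Vec32 —
m9 at 0 (size 8, align 8) → ends 8
m22 at 8 (size 28, align 4) → ends 36
m17 at 36 (size 16, align 4) → ends 52
d at 52 (size 4, align 4) → ends 56
c at 56 (size 4, align 4) → ends 60
m4 at 60 (size 4, align 4) → ends 64
m8 at 64 (size 4, align 4) → ends 68
m5 at 68 (size 2, align 2) → ends 70
m12 at 70 (size 2, align 2) → ends 72
m16 at 72 (size 2, align 2) → ends 74
tail pad 6 to reach multiple of 8
total 80 bytes, alignment 8
88 − 80 = 8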